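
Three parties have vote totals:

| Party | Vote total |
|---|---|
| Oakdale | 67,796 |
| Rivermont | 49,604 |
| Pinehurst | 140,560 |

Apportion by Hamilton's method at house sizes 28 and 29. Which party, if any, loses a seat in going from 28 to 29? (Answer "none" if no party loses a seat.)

Rivermont

At 28 seats: Oakdale 7, Rivermont 6, Pinehurst 15.
At 29 seats: Oakdale 8, Rivermont 5, Pinehurst 16.
Rivermont drops from 6 to 5.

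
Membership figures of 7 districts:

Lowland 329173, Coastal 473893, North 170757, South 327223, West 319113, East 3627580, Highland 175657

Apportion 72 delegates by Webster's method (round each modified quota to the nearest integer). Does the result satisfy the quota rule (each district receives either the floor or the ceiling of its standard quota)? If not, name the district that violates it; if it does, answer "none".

East

Standard quotas: Lowland 4.370, Coastal 6.291, North 2.267, South 4.344, West 4.236, East 48.159, Highland 2.332.
Webster allocation: Lowland 4, Coastal 6, North 2, South 4, West 4, East 50, Highland 2.
East has quota 48.159 (lower 48, upper 49) but receives 50 — outside the quota interval.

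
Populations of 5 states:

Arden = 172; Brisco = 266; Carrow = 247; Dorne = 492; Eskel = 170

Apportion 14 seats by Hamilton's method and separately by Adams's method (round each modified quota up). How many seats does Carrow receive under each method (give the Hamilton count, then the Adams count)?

Hamilton: Arden 2, Brisco 3, Carrow 2, Dorne 5, Eskel 2.
Adams: Arden 2, Brisco 3, Carrow 3, Dorne 4, Eskel 2.
Carrow gets 2 under Hamilton and 3 under Adams.

2 and 3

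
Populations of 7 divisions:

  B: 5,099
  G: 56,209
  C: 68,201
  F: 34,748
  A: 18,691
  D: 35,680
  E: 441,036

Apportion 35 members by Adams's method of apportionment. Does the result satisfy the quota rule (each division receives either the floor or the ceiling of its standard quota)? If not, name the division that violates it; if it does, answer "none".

Standard quotas: B 0.271, G 2.982, C 3.619, F 1.844, A 0.992, D 1.893, E 23.400.
Adams allocation: B 1, G 3, C 4, F 2, A 1, D 2, E 22.
E has quota 23.400 (lower 23, upper 24) but receives 22 — outside the quota interval.

E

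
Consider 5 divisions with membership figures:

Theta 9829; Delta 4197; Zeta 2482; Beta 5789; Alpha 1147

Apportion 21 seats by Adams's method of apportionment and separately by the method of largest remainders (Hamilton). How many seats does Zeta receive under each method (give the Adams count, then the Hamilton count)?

Adams: Theta 8, Delta 4, Zeta 3, Beta 5, Alpha 1.
Hamilton: Theta 9, Delta 4, Zeta 2, Beta 5, Alpha 1.
Zeta gets 3 under Adams and 2 under Hamilton.

3 and 2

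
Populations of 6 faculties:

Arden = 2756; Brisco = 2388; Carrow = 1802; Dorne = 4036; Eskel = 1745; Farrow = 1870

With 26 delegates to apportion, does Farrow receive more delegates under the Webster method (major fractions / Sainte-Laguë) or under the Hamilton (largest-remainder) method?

Hamilton

Webster: Arden 5, Brisco 4, Carrow 3, Dorne 8, Eskel 3, Farrow 3.
Hamilton: Arden 5, Brisco 4, Carrow 3, Dorne 7, Eskel 3, Farrow 4.
Farrow gets 3 under Webster and 4 under Hamilton.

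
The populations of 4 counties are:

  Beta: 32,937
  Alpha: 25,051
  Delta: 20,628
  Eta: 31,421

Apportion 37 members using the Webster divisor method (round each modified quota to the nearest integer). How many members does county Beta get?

11

Standard divisor 110037/37 ≈ 2973.973; standard quotas: Beta 11.075, Alpha 8.423, Delta 6.936, Eta 10.565.
Rounding to the nearest integer gives Beta 11, Alpha 8, Delta 7, Eta 11 — total 37, matching the house size, so no adjustment is needed.
Beta receives 11.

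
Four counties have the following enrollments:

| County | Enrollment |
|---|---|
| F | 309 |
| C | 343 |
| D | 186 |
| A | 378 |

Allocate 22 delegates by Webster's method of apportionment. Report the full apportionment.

Standard divisor 1216/22 ≈ 55.273; standard quotas: F 5.590, C 6.206, D 3.365, A 6.839.
Rounding to the nearest integer gives F 6, C 6, D 3, A 7 — total 22, matching the house size, so no adjustment is needed.

F: 6; C: 6; D: 3; A: 7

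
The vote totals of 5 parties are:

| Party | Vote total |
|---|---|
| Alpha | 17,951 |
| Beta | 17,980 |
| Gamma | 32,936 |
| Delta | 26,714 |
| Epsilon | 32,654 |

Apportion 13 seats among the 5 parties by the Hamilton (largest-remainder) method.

Total 128235; standard divisor 128235/13 ≈ 9864.231.
Standard quotas: Alpha 1.8198, Beta 1.8227, Gamma 3.3389, Delta 2.7082, Epsilon 3.3103.
Lower quotas: Alpha 1, Beta 1, Gamma 3, Delta 2, Epsilon 3 (sum 10, leaving 3 seats).
Remainders in descending order: Beta 0.8227, Alpha 0.8198, Delta 0.7082, Gamma 0.3389, Epsilon 0.3103.
The surplus seats go to Beta, Alpha, Delta.

Alpha: 2, Beta: 2, Gamma: 3, Delta: 3, Epsilon: 3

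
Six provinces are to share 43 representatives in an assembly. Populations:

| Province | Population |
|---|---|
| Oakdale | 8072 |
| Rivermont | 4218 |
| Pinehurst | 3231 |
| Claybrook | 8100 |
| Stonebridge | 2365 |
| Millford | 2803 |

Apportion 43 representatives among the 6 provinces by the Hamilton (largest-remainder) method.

Oakdale 12, Rivermont 6, Pinehurst 5, Claybrook 12, Stonebridge 4, Millford 4

The standard divisor is 28789/43 ≈ 669.512.
Standard quotas: Oakdale 12.0565, Rivermont 6.3001, Pinehurst 4.8259, Claybrook 12.0984, Stonebridge 3.5324, Millford 4.1866.
Lower quotas: Oakdale 12, Rivermont 6, Pinehurst 4, Claybrook 12, Stonebridge 3, Millford 4 (sum 41, leaving 2 seats).
Remainders in descending order: Pinehurst 0.8259, Stonebridge 0.5324, Rivermont 0.3001, Millford 0.1866, Claybrook 0.0984, Oakdale 0.0565.
Largest remainders: Pinehurst, Stonebridge receive the extra seats.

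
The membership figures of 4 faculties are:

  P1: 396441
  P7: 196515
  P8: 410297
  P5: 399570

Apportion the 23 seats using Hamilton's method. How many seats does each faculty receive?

Total 1402823; standard divisor 1402823/23 ≈ 60992.304.
Standard quotas: P1 6.4999, P7 3.2220, P8 6.7270, P5 6.5512.
Lower quotas: P1 6, P7 3, P8 6, P5 6 (sum 21, leaving 2 seats).
Remainders in descending order: P8 0.7270, P5 0.5512, P1 0.4999, P7 0.2220.
Largest remainders: P8, P5 receive the extra seats.

P1 6, P7 3, P8 7, P5 7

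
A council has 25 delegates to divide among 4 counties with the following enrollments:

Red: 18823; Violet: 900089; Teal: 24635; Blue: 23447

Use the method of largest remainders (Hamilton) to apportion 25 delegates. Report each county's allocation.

Total 966994; standard divisor 966994/25 ≈ 38679.76.
Standard quotas: Red 0.4866, Violet 23.2703, Teal 0.6369, Blue 0.6062.
Lower quotas: Red 0, Violet 23, Teal 0, Blue 0 (sum 23, leaving 2 seats).
Remainders in descending order: Teal 0.6369, Blue 0.6062, Red 0.4866, Violet 0.2703.
The surplus seats go to Teal, Blue.

Red 0, Violet 23, Teal 1, Blue 1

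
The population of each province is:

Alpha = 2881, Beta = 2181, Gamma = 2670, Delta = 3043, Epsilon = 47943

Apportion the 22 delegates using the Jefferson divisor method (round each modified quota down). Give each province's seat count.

Standard divisor 58718/22 ≈ 2669; standard quotas: Alpha 1.079, Beta 0.817, Gamma 1.000, Delta 1.140, Epsilon 17.963.
Rounding down gives 1, 0, 1, 1, 17 = 20 seats, so the divisor must be adjusted.
With modified divisor 2500: modified quotas Alpha 1.152, Beta 0.872, Gamma 1.068, Delta 1.217, Epsilon 19.177.
Rounding down: Alpha 1, Beta 0, Gamma 1, Delta 1, Epsilon 19 (total 22).

Alpha: 1; Beta: 0; Gamma: 1; Delta: 1; Epsilon: 19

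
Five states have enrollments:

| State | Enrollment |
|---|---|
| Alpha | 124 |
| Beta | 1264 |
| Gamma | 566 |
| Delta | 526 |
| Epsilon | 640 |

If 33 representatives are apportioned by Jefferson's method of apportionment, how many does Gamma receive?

6

Standard divisor 3120/33 ≈ 94.545; standard quotas: Alpha 1.312, Beta 13.369, Gamma 5.987, Delta 5.563, Epsilon 6.769.
Rounding down gives 1, 13, 5, 5, 6 = 30 seats, so the divisor must be adjusted.
With modified divisor 90: modified quotas Alpha 1.378, Beta 14.044, Gamma 6.289, Delta 5.844, Epsilon 7.111.
Rounding down: Alpha 1, Beta 14, Gamma 6, Delta 5, Epsilon 7 (total 33).
Gamma receives 6.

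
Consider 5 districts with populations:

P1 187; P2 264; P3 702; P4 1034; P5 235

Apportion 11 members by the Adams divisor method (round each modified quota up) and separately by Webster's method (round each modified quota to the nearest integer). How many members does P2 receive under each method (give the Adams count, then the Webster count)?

2 and 1

Adams: P1 1, P2 2, P3 3, P4 4, P5 1.
Webster: P1 1, P2 1, P3 3, P4 5, P5 1.
P2 gets 2 under Adams and 1 under Webster.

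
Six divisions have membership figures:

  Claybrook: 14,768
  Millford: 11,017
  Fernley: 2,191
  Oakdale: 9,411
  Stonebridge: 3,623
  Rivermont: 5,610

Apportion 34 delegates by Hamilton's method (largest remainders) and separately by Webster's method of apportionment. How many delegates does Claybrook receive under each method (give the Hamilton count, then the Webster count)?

11 and 10

Hamilton: Claybrook 11, Millford 8, Fernley 1, Oakdale 7, Stonebridge 3, Rivermont 4.
Webster: Claybrook 10, Millford 8, Fernley 2, Oakdale 7, Stonebridge 3, Rivermont 4.
Claybrook gets 11 under Hamilton and 10 under Webster.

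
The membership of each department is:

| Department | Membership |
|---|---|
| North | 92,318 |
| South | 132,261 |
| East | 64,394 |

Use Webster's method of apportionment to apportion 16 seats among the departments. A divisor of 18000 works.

With modified divisor 18000: modified quotas North 5.129, South 7.348, East 3.577.
Rounding to the nearest integer: North 5, South 7, East 4 (total 16).

North 5, South 7, East 4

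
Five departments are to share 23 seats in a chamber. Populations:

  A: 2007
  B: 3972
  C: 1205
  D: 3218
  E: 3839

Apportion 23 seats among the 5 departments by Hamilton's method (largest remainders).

A=3; B=7; C=2; D=5; E=6

The standard divisor is 14241/23 ≈ 619.174.
Standard quotas: A 3.241, B 6.415, C 1.946, D 5.197, E 6.200.
Lower quotas: A 3, B 6, C 1, D 5, E 6 (sum 21, leaving 2 seats).
Remainders in descending order: C 0.946, B 0.415, A 0.241, E 0.200, D 0.197.
The surplus seats go to C, B.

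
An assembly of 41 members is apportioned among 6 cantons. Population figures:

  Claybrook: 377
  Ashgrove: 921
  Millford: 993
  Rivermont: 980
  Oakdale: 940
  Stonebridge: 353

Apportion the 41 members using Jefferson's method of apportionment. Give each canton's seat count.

Standard divisor 4564/41 ≈ 111.317; standard quotas: Claybrook 3.387, Ashgrove 8.274, Millford 8.920, Rivermont 8.804, Oakdale 8.444, Stonebridge 3.171.
Rounding down gives 3, 8, 8, 8, 8, 3 = 38 seats, so the divisor must be adjusted.
With modified divisor 103: modified quotas Claybrook 3.660, Ashgrove 8.942, Millford 9.641, Rivermont 9.515, Oakdale 9.126, Stonebridge 3.427.
Rounding down: Claybrook 3, Ashgrove 8, Millford 9, Rivermont 9, Oakdale 9, Stonebridge 3 (total 41).

Claybrook 3, Ashgrove 8, Millford 9, Rivermont 9, Oakdale 9, Stonebridge 3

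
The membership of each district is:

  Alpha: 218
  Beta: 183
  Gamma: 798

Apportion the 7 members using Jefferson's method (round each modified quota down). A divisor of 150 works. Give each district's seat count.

With modified divisor 150: modified quotas Alpha 1.453, Beta 1.220, Gamma 5.320.
Rounding down: Alpha 1, Beta 1, Gamma 5 (total 7).

Alpha=1; Beta=1; Gamma=5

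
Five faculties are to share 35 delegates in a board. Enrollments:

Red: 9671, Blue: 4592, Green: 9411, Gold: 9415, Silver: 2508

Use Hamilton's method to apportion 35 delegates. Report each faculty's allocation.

The standard divisor is 35597/35 ≈ 1017.057.
Standard quotas: Red 9.5088, Blue 4.5150, Green 9.2532, Gold 9.2571, Silver 2.4659.
Lower quotas: Red 9, Blue 4, Green 9, Gold 9, Silver 2 (sum 33, leaving 2 seats).
Remainders in descending order: Blue 0.5150, Red 0.5088, Silver 0.4659, Gold 0.2571, Green 0.2532.
The surplus seats go to Blue, Red.

Red 10, Blue 5, Green 9, Gold 9, Silver 2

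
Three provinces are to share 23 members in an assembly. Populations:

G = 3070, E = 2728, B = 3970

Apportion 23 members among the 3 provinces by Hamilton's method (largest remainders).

G 7, E 7, B 9

The standard divisor is 9768/23 ≈ 424.696.
Standard quotas: G 7.229, E 6.423, B 9.348.
Lower quotas: G 7, E 6, B 9 (sum 22, leaving 1 seat).
Remainders in descending order: E 0.423, B 0.348, G 0.229.
The surplus seat goes to E.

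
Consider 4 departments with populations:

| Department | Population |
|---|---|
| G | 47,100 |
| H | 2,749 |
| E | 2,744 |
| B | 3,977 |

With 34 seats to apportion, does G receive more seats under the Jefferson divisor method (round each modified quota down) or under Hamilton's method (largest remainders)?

Jefferson

Jefferson: G 30, H 1, E 1, B 2.
Hamilton: G 28, H 2, E 2, B 2.
G gets 30 under Jefferson and 28 under Hamilton.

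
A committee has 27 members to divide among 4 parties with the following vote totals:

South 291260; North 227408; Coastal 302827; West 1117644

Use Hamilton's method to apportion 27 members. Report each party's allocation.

Total 1939139; standard divisor 1939139/27 ≈ 71819.963.
Standard quotas: South 4.0554, North 3.1664, Coastal 4.2165, West 15.5617.
Lower quotas: South 4, North 3, Coastal 4, West 15 (sum 26, leaving 1 seat).
Remainders in descending order: West 0.5617, Coastal 0.2165, North 0.1664, South 0.0554.
The surplus seat goes to West.

South: 4, North: 3, Coastal: 4, West: 16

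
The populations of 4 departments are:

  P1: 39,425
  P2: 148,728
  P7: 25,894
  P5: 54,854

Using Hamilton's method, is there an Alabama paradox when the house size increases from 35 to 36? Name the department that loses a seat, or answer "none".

At 35 seats: P1 5, P2 19, P7 4, P5 7.
At 36 seats: P1 5, P2 20, P7 4, P5 7.
No department's allocation decreased.

none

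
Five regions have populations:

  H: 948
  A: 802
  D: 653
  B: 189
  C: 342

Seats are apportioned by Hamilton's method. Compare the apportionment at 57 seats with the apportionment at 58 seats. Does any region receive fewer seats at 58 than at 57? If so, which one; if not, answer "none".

B

At 57 seats: H 18, A 15, D 13, B 4, C 7.
At 58 seats: H 19, A 16, D 13, B 3, C 7.
B drops from 4 to 3.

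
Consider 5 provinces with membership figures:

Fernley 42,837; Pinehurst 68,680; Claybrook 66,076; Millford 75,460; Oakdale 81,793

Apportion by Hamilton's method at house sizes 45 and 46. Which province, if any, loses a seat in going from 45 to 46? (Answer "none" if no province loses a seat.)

none

At 45 seats: Fernley 6, Pinehurst 9, Claybrook 9, Millford 10, Oakdale 11.
At 46 seats: Fernley 6, Pinehurst 10, Claybrook 9, Millford 10, Oakdale 11.
No province's allocation decreased.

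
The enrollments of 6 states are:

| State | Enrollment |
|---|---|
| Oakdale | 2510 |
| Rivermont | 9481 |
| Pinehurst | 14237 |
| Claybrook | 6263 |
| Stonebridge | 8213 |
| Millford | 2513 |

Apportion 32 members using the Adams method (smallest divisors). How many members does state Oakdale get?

Standard divisor 43217/32 ≈ 1350.531; standard quotas: Oakdale 1.859, Rivermont 7.020, Pinehurst 10.542, Claybrook 4.637, Stonebridge 6.081, Millford 1.861.
Rounding up gives 2, 8, 11, 5, 7, 2 = 35 seats, so the divisor must be adjusted.
With modified divisor 1500: modified quotas Oakdale 1.673, Rivermont 6.321, Pinehurst 9.491, Claybrook 4.175, Stonebridge 5.475, Millford 1.675.
Rounding up: Oakdale 2, Rivermont 7, Pinehurst 10, Claybrook 5, Stonebridge 6, Millford 2 (total 32).
Oakdale receives 2.

2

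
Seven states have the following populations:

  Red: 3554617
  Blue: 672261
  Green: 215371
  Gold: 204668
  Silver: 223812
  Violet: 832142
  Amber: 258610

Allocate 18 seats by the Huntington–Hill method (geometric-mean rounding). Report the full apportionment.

With divisor 357205: modified quotas Red 9.951, Blue 1.882, Green 0.603, Gold 0.573, Silver 0.627, Violet 2.330, Amber 0.724.
Geometric-mean thresholds: Red √(9·10)=9.487, Blue √(1·2)=1.414, Green (min 1), Gold (min 1), Silver (min 1), Violet √(2·3)=2.449, Amber (min 1).
Each quota rounded against its threshold gives Red 10, Blue 2, Green 1, Gold 1, Silver 1, Violet 2, Amber 1 (total 18).

Red: 10, Blue: 2, Green: 1, Gold: 1, Silver: 1, Violet: 2, Amber: 1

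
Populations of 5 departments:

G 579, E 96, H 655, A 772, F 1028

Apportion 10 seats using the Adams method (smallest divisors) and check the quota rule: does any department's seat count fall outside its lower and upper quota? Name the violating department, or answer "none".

none

Standard quotas: G 1.850, E 0.307, H 2.093, A 2.466, F 3.284.
Adams allocation: G 2, E 1, H 2, A 2, F 3.
Every allocation lies between the lower and upper quota.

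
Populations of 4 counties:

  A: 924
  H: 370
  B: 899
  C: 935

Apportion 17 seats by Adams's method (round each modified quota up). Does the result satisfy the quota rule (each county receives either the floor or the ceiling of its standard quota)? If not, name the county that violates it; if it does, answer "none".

none

Standard quotas: A 5.022, H 2.011, B 4.886, C 5.082.
Adams allocation: A 5, H 2, B 5, C 5.
Every allocation lies between the lower and upper quota.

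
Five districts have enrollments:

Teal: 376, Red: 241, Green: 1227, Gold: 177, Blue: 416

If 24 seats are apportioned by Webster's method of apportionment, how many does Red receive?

2

Standard divisor 2437/24 ≈ 101.542; standard quotas: Teal 3.703, Red 2.373, Green 12.084, Gold 1.743, Blue 4.097.
Rounding to the nearest integer gives Teal 4, Red 2, Green 12, Gold 2, Blue 4 — total 24, matching the house size, so no adjustment is needed.
Red receives 2.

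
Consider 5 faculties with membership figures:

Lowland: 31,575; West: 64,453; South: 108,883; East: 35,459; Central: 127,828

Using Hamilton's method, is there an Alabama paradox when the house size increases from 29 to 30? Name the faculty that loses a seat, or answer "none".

none

At 29 seats: Lowland 2, West 5, South 9, East 3, Central 10.
At 30 seats: Lowland 3, West 5, South 9, East 3, Central 10.
No faculty's allocation decreased.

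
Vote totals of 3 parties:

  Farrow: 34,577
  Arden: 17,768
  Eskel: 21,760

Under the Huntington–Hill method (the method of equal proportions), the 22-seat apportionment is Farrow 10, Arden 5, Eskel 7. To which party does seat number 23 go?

Priority for the next seat is population ÷ (√(s·(s+1))).
Priorities: Farrow 3296.788, Arden 3243.978, Eskel 2907.802.
Highest priority: Farrow.

Farrow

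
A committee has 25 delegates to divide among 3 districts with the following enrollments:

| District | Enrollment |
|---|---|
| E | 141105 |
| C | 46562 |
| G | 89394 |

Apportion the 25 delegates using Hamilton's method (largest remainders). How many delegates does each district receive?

Standard divisor: 277061 ÷ 25 ≈ 11082.44.
Standard quotas: E 12.7323, C 4.2014, G 8.0663.
Lower quotas: E 12, C 4, G 8 (sum 24, leaving 1 seat).
Remainders in descending order: E 0.7323, C 0.2014, G 0.0663.
Largest remainder: E receives the extra seat.

E 13, C 4, G 8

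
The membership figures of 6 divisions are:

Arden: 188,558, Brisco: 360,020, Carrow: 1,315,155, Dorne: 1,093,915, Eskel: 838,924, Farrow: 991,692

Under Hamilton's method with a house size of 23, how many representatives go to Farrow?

Total 4788264; standard divisor 4788264/23 ≈ 208185.391.
Standard quotas: Arden 0.9057, Brisco 1.7293, Carrow 6.3172, Dorne 5.2545, Eskel 4.0297, Farrow 4.7635.
Lower quotas: Arden 0, Brisco 1, Carrow 6, Dorne 5, Eskel 4, Farrow 4 (sum 20, leaving 3 seats).
Remainders in descending order: Arden 0.9057, Farrow 0.7635, Brisco 0.7293, Carrow 0.3172, Dorne 0.2545, Eskel 0.0297.
The surplus seats go to Arden, Farrow, Brisco.
Farrow receives 5.

5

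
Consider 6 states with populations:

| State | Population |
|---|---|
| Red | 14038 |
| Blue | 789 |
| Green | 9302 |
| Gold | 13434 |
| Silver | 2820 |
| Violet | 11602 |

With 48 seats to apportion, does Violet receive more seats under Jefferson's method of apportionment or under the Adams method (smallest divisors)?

Jefferson

Jefferson: Red 13, Blue 0, Green 9, Gold 13, Silver 2, Violet 11.
Adams: Red 13, Blue 1, Green 9, Gold 12, Silver 3, Violet 10.
Violet gets 11 under Jefferson and 10 under Adams.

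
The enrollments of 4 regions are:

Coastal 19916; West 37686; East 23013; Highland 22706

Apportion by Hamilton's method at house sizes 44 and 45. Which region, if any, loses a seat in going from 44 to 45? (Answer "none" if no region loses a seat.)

none

At 44 seats: Coastal 8, West 16, East 10, Highland 10.
At 45 seats: Coastal 9, West 16, East 10, Highland 10.
No region's allocation decreased.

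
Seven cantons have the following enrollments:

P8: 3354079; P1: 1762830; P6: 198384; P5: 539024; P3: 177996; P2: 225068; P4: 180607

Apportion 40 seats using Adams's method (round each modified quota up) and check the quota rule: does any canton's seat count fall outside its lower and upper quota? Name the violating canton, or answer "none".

P8

Standard quotas: P8 20.839, P1 10.953, P6 1.233, P5 3.349, P3 1.106, P2 1.398, P4 1.122.
Adams allocation: P8 19, P1 10, P6 2, P5 4, P3 1, P2 2, P4 2.
P8 has quota 20.839 (lower 20, upper 21) but receives 19 — outside the quota interval.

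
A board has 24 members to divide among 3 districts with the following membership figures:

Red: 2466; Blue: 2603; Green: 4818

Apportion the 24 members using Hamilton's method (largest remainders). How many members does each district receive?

Red: 6, Blue: 6, Green: 12

Standard divisor: 9887 ÷ 24 ≈ 411.958.
Standard quotas: Red 5.986, Blue 6.319, Green 11.695.
Lower quotas: Red 5, Blue 6, Green 11 (sum 22, leaving 2 seats).
Remainders in descending order: Red 0.986, Green 0.695, Blue 0.319.
Largest remainders: Red, Green receive the extra seats.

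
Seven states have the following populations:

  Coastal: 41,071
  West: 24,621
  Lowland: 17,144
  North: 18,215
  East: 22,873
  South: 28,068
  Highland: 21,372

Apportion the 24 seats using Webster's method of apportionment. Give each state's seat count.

Coastal 6, West 3, Lowland 2, North 3, East 3, South 4, Highland 3

Standard divisor 173364/24 ≈ 7223.5; standard quotas: Coastal 5.686, West 3.408, Lowland 2.373, North 2.522, East 3.166, South 3.886, Highland 2.959.
Rounding to the nearest integer gives Coastal 6, West 3, Lowland 2, North 3, East 3, South 4, Highland 3 — total 24, matching the house size, so no adjustment is needed.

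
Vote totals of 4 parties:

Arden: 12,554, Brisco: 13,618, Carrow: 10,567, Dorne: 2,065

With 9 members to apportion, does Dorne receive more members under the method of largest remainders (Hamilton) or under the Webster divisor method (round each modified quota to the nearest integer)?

Hamilton

Hamilton: Arden 3, Brisco 3, Carrow 2, Dorne 1.
Webster: Arden 3, Brisco 3, Carrow 3, Dorne 0.
Dorne gets 1 under Hamilton and 0 under Webster.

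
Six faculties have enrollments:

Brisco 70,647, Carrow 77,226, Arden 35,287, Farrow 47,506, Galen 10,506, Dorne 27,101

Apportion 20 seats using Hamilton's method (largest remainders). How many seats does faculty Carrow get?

The standard divisor is 268273/20 ≈ 13413.65.
Standard quotas: Brisco 5.2668, Carrow 5.7573, Arden 2.6307, Farrow 3.5416, Galen 0.7832, Dorne 2.0204.
Lower quotas: Brisco 5, Carrow 5, Arden 2, Farrow 3, Galen 0, Dorne 2 (sum 17, leaving 3 seats).
Remainders in descending order: Galen 0.7832, Carrow 0.7573, Arden 0.6307, Farrow 0.5416, Brisco 0.2668, Dorne 0.0204.
The surplus seats go to Galen, Carrow, Arden.
Carrow receives 6.

6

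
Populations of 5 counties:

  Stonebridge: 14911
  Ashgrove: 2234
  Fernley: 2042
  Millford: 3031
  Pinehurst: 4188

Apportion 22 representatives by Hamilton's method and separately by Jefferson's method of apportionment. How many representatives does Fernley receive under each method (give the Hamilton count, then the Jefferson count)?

Hamilton: Stonebridge 12, Ashgrove 2, Fernley 2, Millford 3, Pinehurst 3.
Jefferson: Stonebridge 14, Ashgrove 2, Fernley 1, Millford 2, Pinehurst 3.
Fernley gets 2 under Hamilton and 1 under Jefferson.

2 and 1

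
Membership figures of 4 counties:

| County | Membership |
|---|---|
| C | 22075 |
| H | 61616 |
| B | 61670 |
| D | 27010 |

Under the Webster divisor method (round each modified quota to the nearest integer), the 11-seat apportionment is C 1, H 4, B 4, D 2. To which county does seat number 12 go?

Priority for the next seat is population ÷ (current seats + 0.5).
Priorities: C 14716.667, H 13692.444, B 13704.444, D 10804.000.
Highest priority: C.

C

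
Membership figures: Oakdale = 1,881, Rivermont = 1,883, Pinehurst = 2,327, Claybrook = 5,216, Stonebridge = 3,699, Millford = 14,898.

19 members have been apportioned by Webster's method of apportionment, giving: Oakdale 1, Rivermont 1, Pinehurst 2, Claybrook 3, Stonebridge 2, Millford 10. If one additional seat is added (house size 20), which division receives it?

Claybrook

Priority for the next seat is population ÷ (current seats + 0.5).
Priorities: Oakdale 1254.000, Rivermont 1255.333, Pinehurst 930.800, Claybrook 1490.286, Stonebridge 1479.600, Millford 1418.857.
Highest priority: Claybrook.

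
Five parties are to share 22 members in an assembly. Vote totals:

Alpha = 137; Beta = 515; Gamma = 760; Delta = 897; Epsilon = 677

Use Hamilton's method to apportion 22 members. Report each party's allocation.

Standard divisor: 2986 ÷ 22 ≈ 135.727.
Standard quotas: Alpha 1.009, Beta 3.794, Gamma 5.599, Delta 6.609, Epsilon 4.988.
Lower quotas: Alpha 1, Beta 3, Gamma 5, Delta 6, Epsilon 4 (sum 19, leaving 3 seats).
Remainders in descending order: Epsilon 0.988, Beta 0.794, Delta 0.609, Gamma 0.599, Alpha 0.009.
The surplus seats go to Epsilon, Beta, Delta.

Alpha: 1, Beta: 4, Gamma: 5, Delta: 7, Epsilon: 5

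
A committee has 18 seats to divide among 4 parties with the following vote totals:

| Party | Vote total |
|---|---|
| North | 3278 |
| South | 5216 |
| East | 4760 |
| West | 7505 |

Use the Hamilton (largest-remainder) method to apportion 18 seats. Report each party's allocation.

North=3; South=5; East=4; West=6

The standard divisor is 20759/18 ≈ 1153.278.
Standard quotas: North 2.8423, South 4.5228, East 4.1274, West 6.5075.
Lower quotas: North 2, South 4, East 4, West 6 (sum 16, leaving 2 seats).
Remainders in descending order: North 0.8423, South 0.5228, West 0.5075, East 0.1274.
Largest remainders: North, South receive the extra seats.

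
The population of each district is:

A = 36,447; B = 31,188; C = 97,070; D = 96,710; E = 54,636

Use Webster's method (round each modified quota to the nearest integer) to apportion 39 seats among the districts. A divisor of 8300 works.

With modified divisor 8300: modified quotas A 4.391, B 3.758, C 11.695, D 11.652, E 6.583.
Rounding to the nearest integer: A 4, B 4, C 12, D 12, E 7 (total 39).

A=4, B=4, C=12, D=12, E=7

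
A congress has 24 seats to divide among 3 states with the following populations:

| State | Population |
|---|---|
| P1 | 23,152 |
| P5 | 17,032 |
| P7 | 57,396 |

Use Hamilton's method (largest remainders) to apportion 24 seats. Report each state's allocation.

Total 97580; standard divisor 97580/24 ≈ 4065.833.
Standard quotas: P1 5.6943, P5 4.1891, P7 14.1167.
Lower quotas: P1 5, P5 4, P7 14 (sum 23, leaving 1 seat).
Remainders in descending order: P1 0.6943, P5 0.1891, P7 0.1167.
Largest remainder: P1 receives the extra seat.

P1=6, P5=4, P7=14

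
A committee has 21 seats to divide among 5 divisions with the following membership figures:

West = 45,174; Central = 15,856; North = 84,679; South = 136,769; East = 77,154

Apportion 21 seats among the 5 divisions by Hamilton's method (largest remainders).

West 3, Central 1, North 5, South 8, East 4

Standard divisor: 359632 ÷ 21 ≈ 17125.333.
Standard quotas: West 2.6378, Central 0.9259, North 4.9447, South 7.9864, East 4.5053.
Lower quotas: West 2, Central 0, North 4, South 7, East 4 (sum 17, leaving 4 seats).
Remainders in descending order: South 0.9864, North 0.9447, Central 0.9259, West 0.6378, East 0.5053.
The surplus seats go to South, North, Central, West.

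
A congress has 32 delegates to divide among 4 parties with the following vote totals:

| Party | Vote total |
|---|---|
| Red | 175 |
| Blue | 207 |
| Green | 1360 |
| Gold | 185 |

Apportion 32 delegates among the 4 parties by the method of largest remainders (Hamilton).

Standard divisor: 1927 ÷ 32 ≈ 60.219.
Standard quotas: Red 2.906, Blue 3.437, Green 22.584, Gold 3.072.
Lower quotas: Red 2, Blue 3, Green 22, Gold 3 (sum 30, leaving 2 seats).
Remainders in descending order: Red 0.906, Green 0.584, Blue 0.437, Gold 0.072.
The surplus seats go to Red, Green.

Red 3, Blue 3, Green 23, Gold 3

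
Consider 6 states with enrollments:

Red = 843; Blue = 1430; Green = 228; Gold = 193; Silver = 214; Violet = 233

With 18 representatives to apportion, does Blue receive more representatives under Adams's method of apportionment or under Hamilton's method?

Adams: Red 4, Blue 7, Green 2, Gold 1, Silver 2, Violet 2.
Hamilton: Red 5, Blue 8, Green 1, Gold 1, Silver 1, Violet 2.
Blue gets 7 under Adams and 8 under Hamilton.

Hamilton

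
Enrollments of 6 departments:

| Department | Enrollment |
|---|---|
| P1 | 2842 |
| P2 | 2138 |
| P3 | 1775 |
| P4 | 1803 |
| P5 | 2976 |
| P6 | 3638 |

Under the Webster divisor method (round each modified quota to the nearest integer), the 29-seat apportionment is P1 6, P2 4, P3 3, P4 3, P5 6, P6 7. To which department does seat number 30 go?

P4

Priority for the next seat is population ÷ (current seats + 0.5).
Priorities: P1 437.231, P2 475.111, P3 507.143, P4 515.143, P5 457.846, P6 485.067.
Highest priority: P4.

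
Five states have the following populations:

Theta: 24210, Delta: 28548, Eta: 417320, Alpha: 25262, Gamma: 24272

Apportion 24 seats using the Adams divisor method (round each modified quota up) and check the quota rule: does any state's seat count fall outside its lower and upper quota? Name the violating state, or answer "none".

Standard quotas: Theta 1.118, Delta 1.319, Eta 19.275, Alpha 1.167, Gamma 1.121.
Adams allocation: Theta 1, Delta 2, Eta 18, Alpha 2, Gamma 1.
Eta has quota 19.275 (lower 19, upper 20) but receives 18 — outside the quota interval.

Eta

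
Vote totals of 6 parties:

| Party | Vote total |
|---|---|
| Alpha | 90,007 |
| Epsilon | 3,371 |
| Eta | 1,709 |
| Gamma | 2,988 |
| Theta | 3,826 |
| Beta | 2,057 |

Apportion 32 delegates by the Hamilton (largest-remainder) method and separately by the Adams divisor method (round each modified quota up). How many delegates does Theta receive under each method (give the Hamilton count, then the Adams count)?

Hamilton: Alpha 28, Epsilon 1, Eta 0, Gamma 1, Theta 1, Beta 1.
Adams: Alpha 26, Epsilon 1, Eta 1, Gamma 1, Theta 2, Beta 1.
Theta gets 1 under Hamilton and 2 under Adams.

1 and 2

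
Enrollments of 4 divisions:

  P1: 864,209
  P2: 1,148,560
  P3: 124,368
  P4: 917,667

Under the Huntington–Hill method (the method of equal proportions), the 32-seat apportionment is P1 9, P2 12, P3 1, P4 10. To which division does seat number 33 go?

P2

Priority for the next seat is population ÷ (√(s·(s+1))).
Priorities: P1 91095.627, P2 91958.396, P3 87941.456, P4 87496.115.
Highest priority: P2.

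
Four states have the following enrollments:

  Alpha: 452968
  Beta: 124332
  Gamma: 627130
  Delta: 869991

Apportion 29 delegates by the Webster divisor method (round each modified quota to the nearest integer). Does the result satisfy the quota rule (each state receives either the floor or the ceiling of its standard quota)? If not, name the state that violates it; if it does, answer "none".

Standard quotas: Alpha 6.332, Beta 1.738, Gamma 8.767, Delta 12.162.
Webster allocation: Alpha 6, Beta 2, Gamma 9, Delta 12.
Every allocation lies between the lower and upper quota.

none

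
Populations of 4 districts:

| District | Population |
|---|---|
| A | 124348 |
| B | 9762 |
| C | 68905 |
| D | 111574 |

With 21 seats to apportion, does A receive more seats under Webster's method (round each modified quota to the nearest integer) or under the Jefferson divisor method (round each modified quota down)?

Jefferson

Webster: A 8, B 1, C 5, D 7.
Jefferson: A 9, B 0, C 4, D 8.
A gets 8 under Webster and 9 under Jefferson.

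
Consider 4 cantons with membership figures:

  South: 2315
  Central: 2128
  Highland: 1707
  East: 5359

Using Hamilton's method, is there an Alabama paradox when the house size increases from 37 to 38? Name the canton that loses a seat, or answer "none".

At 37 seats: South 7, Central 7, Highland 6, East 17.
At 38 seats: South 8, Central 7, Highland 5, East 18.
Highland drops from 6 to 5.

Highland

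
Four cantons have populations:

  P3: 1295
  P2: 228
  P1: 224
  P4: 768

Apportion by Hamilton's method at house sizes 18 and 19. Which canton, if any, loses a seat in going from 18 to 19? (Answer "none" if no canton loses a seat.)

At 18 seats: P3 9, P2 2, P1 2, P4 5.
At 19 seats: P3 10, P2 2, P1 1, P4 6.
P1 drops from 2 to 1.

P1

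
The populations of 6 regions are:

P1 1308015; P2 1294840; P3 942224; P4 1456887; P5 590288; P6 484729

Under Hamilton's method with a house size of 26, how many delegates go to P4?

6

Total 6076983; standard divisor 6076983/26 ≈ 233730.115.
Standard quotas: P1 5.5963, P2 5.5399, P3 4.0312, P4 6.2332, P5 2.5255, P6 2.0739.
Lower quotas: P1 5, P2 5, P3 4, P4 6, P5 2, P6 2 (sum 24, leaving 2 seats).
Remainders in descending order: P1 0.5963, P2 0.5399, P5 0.5255, P4 0.2332, P6 0.0739, P3 0.0312.
The surplus seats go to P1, P2.
P4 receives 6.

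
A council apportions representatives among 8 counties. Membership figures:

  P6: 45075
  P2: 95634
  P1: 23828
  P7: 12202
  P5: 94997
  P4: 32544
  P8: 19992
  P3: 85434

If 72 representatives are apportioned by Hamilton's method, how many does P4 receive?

6

Standard divisor: 409706 ÷ 72 ≈ 5690.361.
Standard quotas: P6 7.9213, P2 16.8063, P1 4.1874, P7 2.1443, P5 16.6944, P4 5.7191, P8 3.5133, P3 15.0138.
Lower quotas: P6 7, P2 16, P1 4, P7 2, P5 16, P4 5, P8 3, P3 15 (sum 68, leaving 4 seats).
Remainders in descending order: P6 0.9213, P2 0.8063, P4 0.7191, P5 0.6944, P8 0.5133, P1 0.1874, P7 0.1443, P3 0.0138.
The surplus seats go to P6, P2, P4, P5.
P4 receives 6.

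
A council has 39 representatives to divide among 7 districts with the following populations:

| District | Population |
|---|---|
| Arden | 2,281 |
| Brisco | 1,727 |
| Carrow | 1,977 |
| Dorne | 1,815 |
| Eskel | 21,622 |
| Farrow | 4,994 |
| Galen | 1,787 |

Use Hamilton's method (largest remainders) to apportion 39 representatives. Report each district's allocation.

Standard divisor: 36203 ÷ 39 ≈ 928.282.
Standard quotas: Arden 2.4572, Brisco 1.8604, Carrow 2.1297, Dorne 1.9552, Eskel 23.2925, Farrow 5.3798, Galen 1.9251.
Lower quotas: Arden 2, Brisco 1, Carrow 2, Dorne 1, Eskel 23, Farrow 5, Galen 1 (sum 35, leaving 4 seats).
Remainders in descending order: Dorne 0.9552, Galen 0.9251, Brisco 0.8604, Arden 0.4572, Farrow 0.3798, Eskel 0.2925, Carrow 0.1297.
Largest remainders: Dorne, Galen, Brisco, Arden receive the extra seats.

Arden: 3; Brisco: 2; Carrow: 2; Dorne: 2; Eskel: 23; Farrow: 5; Galen: 2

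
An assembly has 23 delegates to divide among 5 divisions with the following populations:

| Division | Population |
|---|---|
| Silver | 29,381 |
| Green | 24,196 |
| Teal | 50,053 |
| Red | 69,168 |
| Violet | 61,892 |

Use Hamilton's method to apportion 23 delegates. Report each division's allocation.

Silver=3, Green=2, Teal=5, Red=7, Violet=6

Total 234690; standard divisor 234690/23 ≈ 10203.913.
Standard quotas: Silver 2.8794, Green 2.3712, Teal 4.9053, Red 6.7786, Violet 6.0655.
Lower quotas: Silver 2, Green 2, Teal 4, Red 6, Violet 6 (sum 20, leaving 3 seats).
Remainders in descending order: Teal 0.9053, Silver 0.8794, Red 0.7786, Green 0.3712, Violet 0.0655.
The surplus seats go to Teal, Silver, Red.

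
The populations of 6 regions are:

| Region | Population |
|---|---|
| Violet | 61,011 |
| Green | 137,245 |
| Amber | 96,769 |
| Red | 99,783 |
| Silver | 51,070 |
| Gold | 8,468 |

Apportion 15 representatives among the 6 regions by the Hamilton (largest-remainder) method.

Violet 2, Green 5, Amber 3, Red 3, Silver 2, Gold 0

The standard divisor is 454346/15 ≈ 30289.733.
Standard quotas: Violet 2.0142, Green 4.5311, Amber 3.1948, Red 3.2943, Silver 1.6860, Gold 0.2796.
Lower quotas: Violet 2, Green 4, Amber 3, Red 3, Silver 1, Gold 0 (sum 13, leaving 2 seats).
Remainders in descending order: Silver 0.6860, Green 0.5311, Red 0.2943, Gold 0.2796, Amber 0.1948, Violet 0.0142.
The surplus seats go to Silver, Green.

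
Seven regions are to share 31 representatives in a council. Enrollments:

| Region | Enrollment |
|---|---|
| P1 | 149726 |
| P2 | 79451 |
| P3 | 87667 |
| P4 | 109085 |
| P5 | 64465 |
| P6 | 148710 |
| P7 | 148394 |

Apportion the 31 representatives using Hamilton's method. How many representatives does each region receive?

Standard divisor: 787498 ÷ 31 ≈ 25403.161.
Standard quotas: P1 5.8940, P2 3.1276, P3 3.4510, P4 4.2942, P5 2.5377, P6 5.8540, P7 5.8416.
Lower quotas: P1 5, P2 3, P3 3, P4 4, P5 2, P6 5, P7 5 (sum 27, leaving 4 seats).
Remainders in descending order: P1 0.8940, P6 0.8540, P7 0.8416, P5 0.5377, P3 0.4510, P4 0.2942, P2 0.1276.
Largest remainders: P1, P6, P7, P5 receive the extra seats.

P1 6; P2 3; P3 3; P4 4; P5 3; P6 6; P7 6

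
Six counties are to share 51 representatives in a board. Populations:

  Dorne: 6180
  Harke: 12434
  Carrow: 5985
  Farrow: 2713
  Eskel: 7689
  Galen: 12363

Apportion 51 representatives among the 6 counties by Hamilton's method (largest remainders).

Dorne 7; Harke 13; Carrow 7; Farrow 3; Eskel 8; Galen 13

The standard divisor is 47364/51 ≈ 928.706.
Standard quotas: Dorne 6.6544, Harke 13.3885, Carrow 6.4445, Farrow 2.9213, Eskel 8.2793, Galen 13.3121.
Lower quotas: Dorne 6, Harke 13, Carrow 6, Farrow 2, Eskel 8, Galen 13 (sum 48, leaving 3 seats).
Remainders in descending order: Farrow 0.9213, Dorne 0.6544, Carrow 0.4445, Harke 0.3885, Galen 0.3121, Eskel 0.2793.
The surplus seats go to Farrow, Dorne, Carrow.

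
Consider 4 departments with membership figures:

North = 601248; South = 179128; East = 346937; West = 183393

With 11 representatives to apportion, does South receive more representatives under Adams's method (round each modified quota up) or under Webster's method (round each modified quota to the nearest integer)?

Adams

Adams: North 4, South 2, East 3, West 2.
Webster: North 5, South 1, East 3, West 2.
South gets 2 under Adams and 1 under Webster.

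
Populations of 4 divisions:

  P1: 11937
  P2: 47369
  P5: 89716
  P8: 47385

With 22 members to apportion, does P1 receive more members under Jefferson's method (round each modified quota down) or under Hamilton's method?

Hamilton

Jefferson: P1 1, P2 5, P5 11, P8 5.
Hamilton: P1 2, P2 5, P5 10, P8 5.
P1 gets 1 under Jefferson and 2 under Hamilton.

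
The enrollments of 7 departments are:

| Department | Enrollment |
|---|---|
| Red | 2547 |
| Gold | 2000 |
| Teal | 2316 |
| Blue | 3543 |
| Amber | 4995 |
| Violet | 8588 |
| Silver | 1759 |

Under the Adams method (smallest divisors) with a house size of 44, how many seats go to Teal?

4

Standard divisor 25748/44 ≈ 585.182; standard quotas: Red 4.352, Gold 3.418, Teal 3.958, Blue 6.055, Amber 8.536, Violet 14.676, Silver 3.006.
Rounding up gives 5, 4, 4, 7, 9, 15, 4 = 48 seats, so the divisor must be adjusted.
With modified divisor 630: modified quotas Red 4.043, Gold 3.175, Teal 3.676, Blue 5.624, Amber 7.929, Violet 13.632, Silver 2.792.
Rounding up: Red 5, Gold 4, Teal 4, Blue 6, Amber 8, Violet 14, Silver 3 (total 44).
Teal receives 4.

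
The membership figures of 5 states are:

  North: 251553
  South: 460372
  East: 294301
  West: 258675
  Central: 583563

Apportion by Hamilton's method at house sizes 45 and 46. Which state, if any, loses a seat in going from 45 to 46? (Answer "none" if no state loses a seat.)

At 45 seats: North 6, South 11, East 7, West 7, Central 14.
At 46 seats: North 6, South 12, East 7, West 6, Central 15.
West drops from 7 to 6.

West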